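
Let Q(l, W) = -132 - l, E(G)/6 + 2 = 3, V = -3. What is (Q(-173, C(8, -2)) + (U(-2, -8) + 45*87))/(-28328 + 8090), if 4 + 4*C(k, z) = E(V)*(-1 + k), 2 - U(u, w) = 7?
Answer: -1317/6746 ≈ -0.19523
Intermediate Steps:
U(u, w) = -5 (U(u, w) = 2 - 1*7 = 2 - 7 = -5)
E(G) = 6 (E(G) = -12 + 6*3 = -12 + 18 = 6)
C(k, z) = -5/2 + 3*k/2 (C(k, z) = -1 + (6*(-1 + k))/4 = -1 + (-6 + 6*k)/4 = -1 + (-3/2 + 3*k/2) = -5/2 + 3*k/2)
(Q(-173, C(8, -2)) + (U(-2, -8) + 45*87))/(-28328 + 8090) = ((-132 - 1*(-173)) + (-5 + 45*87))/(-28328 + 8090) = ((-132 + 173) + (-5 + 3915))/(-20238) = (41 + 3910)*(-1/20238) = 3951*(-1/20238) = -1317/6746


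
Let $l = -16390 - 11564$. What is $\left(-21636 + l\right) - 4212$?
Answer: $-53802$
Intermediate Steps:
$l = -27954$
$\left(-21636 + l\right) - 4212 = \left(-21636 - 27954\right) - 4212 = -49590 - 4212 = -53802$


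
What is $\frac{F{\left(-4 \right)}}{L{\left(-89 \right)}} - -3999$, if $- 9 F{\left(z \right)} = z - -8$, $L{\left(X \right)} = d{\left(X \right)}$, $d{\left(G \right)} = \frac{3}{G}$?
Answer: $\frac{108329}{27} \approx 4012.2$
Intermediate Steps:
$L{\left(X \right)} = \frac{3}{X}$
$F{\left(z \right)} = - \frac{8}{9} - \frac{z}{9}$ ($F{\left(z \right)} = - \frac{z - -8}{9} = - \frac{z + 8}{9} = - \frac{8 + z}{9} = - \frac{8}{9} - \frac{z}{9}$)
$\frac{F{\left(-4 \right)}}{L{\left(-89 \right)}} - -3999 = \frac{- \frac{8}{9} - - \frac{4}{9}}{3 \frac{1}{-89}} - -3999 = \frac{- \frac{8}{9} + \frac{4}{9}}{3 \left(- \frac{1}{89}\right)} + 3999 = - \frac{4}{9 \left(- \frac{3}{89}\right)} + 3999 = \left(- \frac{4}{9}\right) \left(- \frac{89}{3}\right) + 3999 = \frac{356}{27} + 3999 = \frac{108329}{27}$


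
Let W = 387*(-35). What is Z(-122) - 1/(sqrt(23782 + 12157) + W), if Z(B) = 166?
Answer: 30449573821/183431086 + sqrt(35939)/183431086 ≈ 166.00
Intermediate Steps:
W = -13545
Z(-122) - 1/(sqrt(23782 + 12157) + W) = 166 - 1/(sqrt(23782 + 12157) - 13545) = 166 - 1/(sqrt(35939) - 13545) = 166 - 1/(-13545 + sqrt(35939))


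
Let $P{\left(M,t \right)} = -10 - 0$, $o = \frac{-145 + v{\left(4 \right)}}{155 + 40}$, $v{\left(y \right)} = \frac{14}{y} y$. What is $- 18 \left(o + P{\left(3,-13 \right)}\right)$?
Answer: $\frac{12486}{65} \approx 192.09$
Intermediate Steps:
$v{\left(y \right)} = 14$
$o = - \frac{131}{195}$ ($o = \frac{-145 + 14}{155 + 40} = - \frac{131}{195} \approx -0.67179$)
$P{\left(M,t \right)} = -10$ ($P{\left(M,t \right)} = -10 + 0 = -10$)
$- 18 \left(o + P{\left(3,-13 \right)}\right) = - 18 \left(- \frac{131}{195} - 10\right) = \left(-18\right) \left(- \frac{2081}{195}\right) = \frac{12486}{65}$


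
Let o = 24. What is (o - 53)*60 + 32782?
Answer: 31042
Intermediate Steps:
(o - 53)*60 + 32782 = (24 - 53)*60 + 32782 = -29*60 + 32782 = -1740 + 32782 = 31042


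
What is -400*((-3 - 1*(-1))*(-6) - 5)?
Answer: -2800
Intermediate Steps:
-400*((-3 - 1*(-1))*(-6) - 5) = -400*((-3 + 1)*(-6) - 5) = -400*(-2*(-6) - 5) = -400*(12 - 5) = -400*7 = -2800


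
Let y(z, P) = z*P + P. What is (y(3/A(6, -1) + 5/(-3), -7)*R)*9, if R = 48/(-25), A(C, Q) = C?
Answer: -504/25 ≈ -20.160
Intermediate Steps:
y(z, P) = P + P*z (y(z, P) = P*z + P = P + P*z)
R = -48/25 (R = 48*(-1/25) = -48/25 ≈ -1.9200)
(y(3/A(6, -1) + 5/(-3), -7)*R)*9 = (-7*(1 + (3/6 + 5/(-3)))*(-48/25))*9 = (-7*(1 + (3*(⅙) + 5*(-⅓)))*(-48/25))*9 = (-7*(1 + (½ - 5/3))*(-48/25))*9 = (-7*(1 - 7/6)*(-48/25))*9 = (-7*(-⅙)*(-48/25))*9 = ((7/6)*(-48/25))*9 = -56/25*9 = -504/25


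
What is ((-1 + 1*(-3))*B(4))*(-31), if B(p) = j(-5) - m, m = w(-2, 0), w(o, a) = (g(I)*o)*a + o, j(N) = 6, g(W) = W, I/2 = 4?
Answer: 992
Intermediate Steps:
I = 8 (I = 2*4 = 8)
w(o, a) = o + 8*a*o (w(o, a) = (8*o)*a + o = 8*a*o + o = o + 8*a*o)
m = -2 (m = -2*(1 + 8*0) = -2*(1 + 0) = -2*1 = -2)
B(p) = 8 (B(p) = 6 - 1*(-2) = 6 + 2 = 8)
((-1 + 1*(-3))*B(4))*(-31) = ((-1 + 1*(-3))*8)*(-31) = ((-1 - 3)*8)*(-31) = -4*8*(-31) = -32*(-31) = 992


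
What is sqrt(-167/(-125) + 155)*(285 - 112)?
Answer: 173*sqrt(97710)/25 ≈ 2163.1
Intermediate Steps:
sqrt(-167/(-125) + 155)*(285 - 112) = sqrt(-167*(-1/125) + 155)*173 = sqrt(167/125 + 155)*173 = sqrt(19542/125)*173 = (sqrt(97710)/25)*173 = 173*sqrt(97710)/25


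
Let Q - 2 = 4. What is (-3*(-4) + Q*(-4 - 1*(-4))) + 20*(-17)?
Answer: -328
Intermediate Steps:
Q = 6 (Q = 2 + 4 = 6)
(-3*(-4) + Q*(-4 - 1*(-4))) + 20*(-17) = (-3*(-4) + 6*(-4 - 1*(-4))) + 20*(-17) = (12 + 6*(-4 + 4)) - 340 = (12 + 6*0) - 340 = (12 + 0) - 340 = 12 - 340 = -328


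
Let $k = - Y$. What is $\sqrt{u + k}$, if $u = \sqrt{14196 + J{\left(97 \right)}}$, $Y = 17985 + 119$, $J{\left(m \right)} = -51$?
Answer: $\sqrt{-18104 + \sqrt{14145}} \approx 134.11 i$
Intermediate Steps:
$Y = 18104$
$u = \sqrt{14145}$ ($u = \sqrt{14196 - 51} = \sqrt{14145} \approx 118.93$)
$k = -18104$ ($k = \left(-1\right) 18104 = -18104$)
$\sqrt{u + k} = \sqrt{\sqrt{14145} - 18104} = \sqrt{-18104 + \sqrt{14145}}$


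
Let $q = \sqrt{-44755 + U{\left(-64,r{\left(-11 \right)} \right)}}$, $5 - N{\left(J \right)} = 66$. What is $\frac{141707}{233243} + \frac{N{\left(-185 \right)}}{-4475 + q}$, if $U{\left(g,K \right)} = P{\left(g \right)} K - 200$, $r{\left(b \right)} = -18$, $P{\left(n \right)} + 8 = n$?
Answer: $\frac{2907627535713}{4681020008012} + \frac{3843 i \sqrt{11}}{20069284} \approx 0.62115 + 0.00063509 i$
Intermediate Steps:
$P{\left(n \right)} = -8 + n$
$N{\left(J \right)} = -61$ ($N{\left(J \right)} = 5 - 66 = -61$)
$U{\left(g,K \right)} = -200 + K \left(-8 + g\right)$ ($U{\left(g,K \right)} = \left(-8 + g\right) K - 200 = K \left(-8 + g\right) - 200 = -200 + K \left(-8 + g\right)$)
$q = 63 i \sqrt{11}$ ($q = \sqrt{-44755 - \left(200 + 18 \left(-8 - 64\right)\right)} = \sqrt{-44755 - -1096} = \sqrt{-44755 + \left(-200 + 1296\right)} = \sqrt{-44755 + 1096} = \sqrt{-43659} = 63 i \sqrt{11} \approx 208.95 i$)
$\frac{141707}{233243} + \frac{N{\left(-185 \right)}}{-4475 + q} = \frac{141707}{233243} - \frac{61}{-4475 + 63 i \sqrt{11}}$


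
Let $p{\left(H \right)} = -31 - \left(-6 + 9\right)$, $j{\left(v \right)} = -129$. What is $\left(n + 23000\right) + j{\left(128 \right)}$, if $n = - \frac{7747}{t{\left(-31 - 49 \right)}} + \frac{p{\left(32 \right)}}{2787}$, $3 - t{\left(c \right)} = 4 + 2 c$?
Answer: $\frac{3371099516}{147711} \approx 22822.0$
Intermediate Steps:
$p{\left(H \right)} = -34$ ($p{\left(H \right)} = -31 - 3 = -34$)
$t{\left(c \right)} = -1 - 2 c$ ($t{\left(c \right)} = 3 - \left(4 + 2 c\right) = -1 - 2 c$)
$n = - \frac{7198765}{147711}$ ($n = - \frac{7747}{-1 - 2 \left(-31 - 49\right)} - \frac{34}{2787} = - \frac{7747}{-1 - -160} - \frac{34}{2787} = - \frac{7747}{-1 + 160} - \frac{34}{2787} = - \frac{7747}{159} - \frac{34}{2787} = - \frac{7198765}{147711} \approx -48.735$)
$\left(n + 23000\right) + j{\left(128 \right)} = \left(- \frac{7198765}{147711} + 23000\right) - 129 = \frac{3390154235}{147711} - 129 = \frac{3371099516}{147711}$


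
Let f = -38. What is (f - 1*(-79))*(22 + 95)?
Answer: 4797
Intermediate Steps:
(f - 1*(-79))*(22 + 95) = (-38 - 1*(-79))*(22 + 95) = (-38 + 79)*117 = 41*117 = 4797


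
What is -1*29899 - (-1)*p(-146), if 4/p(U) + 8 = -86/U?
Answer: -16175651/541 ≈ -29900.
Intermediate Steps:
p(U) = 4/(-8 - 86/U)
-1*29899 - (-1)*p(-146) = -1*29899 - (-1)*(-2*(-146)/(43 + 4*(-146))) = -29899 - (-1)*(-2*(-146)/(43 - 584)) = -29899 - (-1)*(-2*(-146)/(-541)) = -29899 - (-1)*(-2*(-146)*(-1/541)) = -29899 - (-1)*(-292)/541 = -29899 - 1*292/541 = -29899 - 292/541 = -16175651/541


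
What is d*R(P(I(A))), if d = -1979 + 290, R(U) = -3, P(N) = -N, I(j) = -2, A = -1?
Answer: 5067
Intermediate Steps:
d = -1689
d*R(P(I(A))) = -1689*(-3) = 5067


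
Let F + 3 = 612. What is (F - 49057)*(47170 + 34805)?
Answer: -3971524800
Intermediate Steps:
F = 609 (F = -3 + 612 = 609)
(F - 49057)*(47170 + 34805) = (609 - 49057)*(47170 + 34805) = -48448*81975 = -3971524800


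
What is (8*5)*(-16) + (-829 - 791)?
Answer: -2260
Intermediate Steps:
(8*5)*(-16) + (-829 - 791) = 40*(-16) - 1620 = -640 - 1620 = -2260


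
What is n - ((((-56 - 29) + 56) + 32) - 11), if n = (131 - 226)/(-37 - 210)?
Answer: 109/13 ≈ 8.3846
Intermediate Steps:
n = 5/13 (n = -95/(-247) = -95*(-1/247) = 5/13 ≈ 0.38462)
n - ((((-56 - 29) + 56) + 32) - 11) = 5/13 - ((((-56 - 29) + 56) + 32) - 11) = 5/13 - (((-85 + 56) + 32) - 11) = 5/13 - ((-29 + 32) - 11) = 5/13 - (3 - 11) = 5/13 - 1*(-8) = 5/13 + 8 = 109/13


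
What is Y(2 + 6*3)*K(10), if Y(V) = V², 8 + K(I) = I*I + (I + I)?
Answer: 44800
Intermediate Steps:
K(I) = -8 + I² + 2*I (K(I) = -8 + (I*I + (I + I)) = -8 + (I² + 2*I) = -8 + I² + 2*I)
Y(2 + 6*3)*K(10) = (2 + 6*3)²*(-8 + 10² + 2*10) = (2 + 18)²*(-8 + 100 + 20) = 20²*112 = 400*112 = 44800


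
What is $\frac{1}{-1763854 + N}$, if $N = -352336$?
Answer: $- \frac{1}{2116190} \approx -4.7255 \cdot 10^{-7}$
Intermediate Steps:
$\frac{1}{-1763854 + N} = \frac{1}{-1763854 - 352336} = \frac{1}{-2116190} = - \frac{1}{2116190}$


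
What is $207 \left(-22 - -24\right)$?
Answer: $414$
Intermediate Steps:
$207 \left(-22 - -24\right) = 207 \left(-22 + 24\right) = 207 \cdot 2 = 414$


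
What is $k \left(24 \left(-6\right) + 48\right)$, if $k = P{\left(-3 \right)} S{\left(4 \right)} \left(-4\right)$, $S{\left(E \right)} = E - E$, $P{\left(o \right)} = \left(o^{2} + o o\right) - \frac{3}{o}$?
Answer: $0$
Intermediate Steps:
$P{\left(o \right)} = - \frac{3}{o} + 2 o^{2}$ ($P{\left(o \right)} = \left(o^{2} + o^{2}\right) - \frac{3}{o} = 2 o^{2} - \frac{3}{o} = - \frac{3}{o} + 2 o^{2}$)
$S{\left(E \right)} = 0$
$k = 0$ ($k = \frac{-3 + 2 \left(-3\right)^{3}}{-3} \cdot 0 \left(-4\right) = - \frac{-3 + 2 \left(-27\right)}{3} \cdot 0 \left(-4\right) = - \frac{-3 - 54}{3} \cdot 0 \left(-4\right) = \left(- \frac{1}{3}\right) \left(-57\right) 0 \left(-4\right) = 19 \cdot 0 \left(-4\right) = 0 \left(-4\right) = 0$)
$k \left(24 \left(-6\right) + 48\right) = 0 \left(24 \left(-6\right) + 48\right) = 0 \left(-144 + 48\right) = 0 \left(-96\right) = 0$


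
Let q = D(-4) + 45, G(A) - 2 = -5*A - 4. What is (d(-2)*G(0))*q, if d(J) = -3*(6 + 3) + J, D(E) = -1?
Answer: 2552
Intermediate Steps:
G(A) = -2 - 5*A (G(A) = 2 + (-5*A - 4) = 2 + (-4 - 5*A) = -2 - 5*A)
d(J) = -27 + J (d(J) = -3*9 + J = -27 + J)
q = 44 (q = -1 + 45 = 44)
(d(-2)*G(0))*q = ((-27 - 2)*(-2 - 5*0))*44 = -29*(-2 + 0)*44 = -29*(-2)*44 = 58*44 = 2552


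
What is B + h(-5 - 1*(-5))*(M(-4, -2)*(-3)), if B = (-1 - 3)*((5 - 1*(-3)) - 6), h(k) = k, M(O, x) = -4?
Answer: -8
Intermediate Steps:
B = -8 (B = -4*((5 + 3) - 6) = -4*(8 - 6) = -4*2 = -8)
B + h(-5 - 1*(-5))*(M(-4, -2)*(-3)) = -8 + (-5 - 1*(-5))*(-4*(-3)) = -8 + (-5 + 5)*12 = -8 + 0*12 = -8 + 0 = -8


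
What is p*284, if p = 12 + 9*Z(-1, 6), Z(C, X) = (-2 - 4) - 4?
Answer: -22152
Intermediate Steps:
Z(C, X) = -10 (Z(C, X) = -6 - 4 = -10)
p = -78 (p = 12 + 9*(-10) = 12 - 90 = -78)
p*284 = -78*284 = -22152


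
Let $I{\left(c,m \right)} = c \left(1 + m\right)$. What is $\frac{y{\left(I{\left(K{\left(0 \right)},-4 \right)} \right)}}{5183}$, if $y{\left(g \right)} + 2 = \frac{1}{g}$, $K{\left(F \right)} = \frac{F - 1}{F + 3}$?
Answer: $- \frac{1}{5183} \approx -0.00019294$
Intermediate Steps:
$K{\left(F \right)} = \frac{-1 + F}{3 + F}$
$y{\left(g \right)} = -2 + \frac{1}{g}$
$\frac{y{\left(I{\left(K{\left(0 \right)},-4 \right)} \right)}}{5183} = \frac{-2 + \frac{1}{\frac{-1 + 0}{3 + 0} \left(1 - 4\right)}}{5183} = \left(-2 + \frac{1}{\frac{1}{3} \left(-1\right) \left(-3\right)}\right) \frac{1}{5183} = \left(-2 + \frac{1}{\left(- \frac{1}{3}\right) \left(-3\right)}\right) \frac{1}{5183} = \left(-2 + 1^{-1}\right) \frac{1}{5183} = \left(-2 + 1\right) \frac{1}{5183} = \left(-1\right) \frac{1}{5183} = - \frac{1}{5183}$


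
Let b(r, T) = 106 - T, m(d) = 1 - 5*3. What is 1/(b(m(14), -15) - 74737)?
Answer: -1/74616 ≈ -1.3402e-5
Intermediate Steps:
m(d) = -14 (m(d) = 1 - 15 = -14)
1/(b(m(14), -15) - 74737) = 1/((106 - 1*(-15)) - 74737) = 1/((106 + 15) - 74737) = 1/(121 - 74737) = 1/(-74616) = -1/74616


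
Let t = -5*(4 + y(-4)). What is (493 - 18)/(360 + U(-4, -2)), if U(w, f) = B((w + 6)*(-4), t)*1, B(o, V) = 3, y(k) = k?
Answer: 475/363 ≈ 1.3085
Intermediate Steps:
t = 0 (t = -5*(4 - 4) = -5*0 = 0)
U(w, f) = 3 (U(w, f) = 3*1 = 3)
(493 - 18)/(360 + U(-4, -2)) = (493 - 18)/(360 + 3) = 475/363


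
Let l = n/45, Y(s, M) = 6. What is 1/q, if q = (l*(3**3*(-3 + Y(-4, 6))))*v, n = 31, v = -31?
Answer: -5/8649 ≈ -0.00057810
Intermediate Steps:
l = 31/45 ≈ 0.68889
q = -8649/5 (q = (31*(3**3*(-3 + 6))/45)*(-31) = (31*(27*3)/45)*(-31) = ((31/45)*81)*(-31) = (279/5)*(-31) = -8649/5 ≈ -1729.8)
1/q = 1/(-8649/5) = -5/8649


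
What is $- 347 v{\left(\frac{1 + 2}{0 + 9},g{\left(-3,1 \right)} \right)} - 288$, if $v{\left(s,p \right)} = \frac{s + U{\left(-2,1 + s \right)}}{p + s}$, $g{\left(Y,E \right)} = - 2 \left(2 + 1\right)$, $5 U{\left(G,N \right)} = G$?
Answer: $- \frac{24827}{85} \approx -292.08$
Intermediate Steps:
$U{\left(G,N \right)} = \frac{G}{5}$
$g{\left(Y,E \right)} = -6$ ($g{\left(Y,E \right)} = \left(-2\right) 3 = -6$)
$v{\left(s,p \right)} = \frac{- \frac{2}{5} + s}{p + s}$ ($v{\left(s,p \right)} = \frac{s + \frac{1}{5} \left(-2\right)}{p + s} = \frac{s - \frac{2}{5}}{p + s} = \frac{- \frac{2}{5} + s}{p + s}$)
$- 347 v{\left(\frac{1 + 2}{0 + 9},g{\left(-3,1 \right)} \right)} - 288 = - 347 \frac{- \frac{2}{5} + \frac{1 + 2}{0 + 9}}{-6 + \frac{1 + 2}{0 + 9}} - 288 = - 347 \frac{- \frac{2}{5} + \frac{3}{9}}{-6 + \frac{3}{9}} - 288 = - 347 \frac{- \frac{2}{5} + 3 \cdot \frac{1}{9}}{-6 + 3 \cdot \frac{1}{9}} - 288 = - 347 \frac{- \frac{2}{5} + \frac{1}{3}}{-6 + \frac{1}{3}} - 288 = - 347 \frac{1}{- \frac{17}{3}} \left(- \frac{1}{15}\right) - 288 = - 347 \left(\left(- \frac{3}{17}\right) \left(- \frac{1}{15}\right)\right) - 288 = \left(-347\right) \frac{1}{85} - 288 = - \frac{347}{85} - 288 = - \frac{24827}{85}$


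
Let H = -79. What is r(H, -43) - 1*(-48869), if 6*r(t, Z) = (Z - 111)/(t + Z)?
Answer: 17886131/366 ≈ 48869.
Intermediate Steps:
r(t, Z) = (-111 + Z)/(6*(Z + t)) (r(t, Z) = ((Z - 111)/(t + Z))/6 = ((-111 + Z)/(Z + t))/6 = (-111 + Z)/(6*(Z + t)))
r(H, -43) - 1*(-48869) = (-111 - 43)/(6*(-43 - 79)) - 1*(-48869) = (⅙)*(-154)/(-122) + 48869 = (⅙)*(-1/122)*(-154) + 48869 = 77/366 + 48869 = 17886131/366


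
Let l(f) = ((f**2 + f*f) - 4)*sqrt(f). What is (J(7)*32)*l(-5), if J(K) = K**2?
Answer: 72128*I*sqrt(5) ≈ 1.6128e+5*I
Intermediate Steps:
l(f) = sqrt(f)*(-4 + 2*f**2) (l(f) = ((f**2 + f**2) - 4)*sqrt(f) = (2*f**2 - 4)*sqrt(f) = (-4 + 2*f**2)*sqrt(f) = sqrt(f)*(-4 + 2*f**2))
(J(7)*32)*l(-5) = (7**2*32)*(2*sqrt(-5)*(-2 + (-5)**2)) = (49*32)*(2*(I*sqrt(5))*(-2 + 25)) = 1568*(2*(I*sqrt(5))*23) = 1568*(46*I*sqrt(5)) = 72128*I*sqrt(5)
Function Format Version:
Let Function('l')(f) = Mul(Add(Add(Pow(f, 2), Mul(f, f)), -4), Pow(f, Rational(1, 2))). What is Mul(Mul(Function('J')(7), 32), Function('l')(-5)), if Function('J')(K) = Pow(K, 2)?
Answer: Mul(72128, I, Pow(5, Rational(1, 2))) ≈ Mul(1.6128e+5, I)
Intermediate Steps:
Function('l')(f) = Mul(Pow(f, Rational(1, 2)), Add(-4, Mul(2, Pow(f, 2)))) (Function('l')(f) = Mul(Add(Add(Pow(f, 2), Pow(f, 2)), -4), Pow(f, Rational(1, 2))) = Mul(Add(Mul(2, Pow(f, 2)), -4), Pow(f, Rational(1, 2))) = Mul(Add(-4, Mul(2, Pow(f, 2))), Pow(f, Rational(1, 2))) = Mul(Pow(f, Rational(1, 2)), Add(-4, Mul(2, Pow(f, 2)))))
Mul(Mul(Function('J')(7), 32), Function('l')(-5)) = Mul(Mul(Pow(7, 2), 32), Mul(2, Pow(-5, Rational(1, 2)), Add(-2, Pow(-5, 2)))) = Mul(Mul(49, 32), Mul(2, Mul(I, Pow(5, Rational(1, 2))), Add(-2, 25))) = Mul(1568, Mul(2, Mul(I, Pow(5, Rational(1, 2))), 23)) = Mul(1568, Mul(46, I, Pow(5, Rational(1, 2)))) = Mul(72128, I, Pow(5, Rational(1, 2)))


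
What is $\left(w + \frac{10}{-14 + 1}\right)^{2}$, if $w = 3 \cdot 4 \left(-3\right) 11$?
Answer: $\frac{26604964}{169} \approx 1.5743 \cdot 10^{5}$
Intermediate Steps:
$w = -396$ ($w = 12 \left(-3\right) 11 = \left(-36\right) 11 = -396$)
$\left(w + \frac{10}{-14 + 1}\right)^{2} = \left(-396 + \frac{10}{-14 + 1}\right)^{2} = \left(-396 + \frac{10}{-13}\right)^{2} = \left(-396 + 10 \left(- \frac{1}{13}\right)\right)^{2} = \left(-396 - \frac{10}{13}\right)^{2} = \left(- \frac{5158}{13}\right)^{2} = \frac{26604964}{169}$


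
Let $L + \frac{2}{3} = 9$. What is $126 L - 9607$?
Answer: $-8557$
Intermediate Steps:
$L = \frac{25}{3}$ ($L = - \frac{2}{3} + 9 = \frac{25}{3} \approx 8.3333$)
$126 L - 9607 = 126 \cdot \frac{25}{3} - 9607 = 1050 - 9607 = -8557$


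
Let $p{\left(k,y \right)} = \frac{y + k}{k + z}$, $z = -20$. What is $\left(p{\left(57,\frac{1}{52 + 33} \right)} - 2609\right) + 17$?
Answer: $- \frac{8146994}{3145} \approx -2590.5$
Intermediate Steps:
$p{\left(k,y \right)} = \frac{k + y}{-20 + k}$ ($p{\left(k,y \right)} = \frac{y + k}{k - 20} = \frac{k + y}{-20 + k}$)
$\left(p{\left(57,\frac{1}{52 + 33} \right)} - 2609\right) + 17 = \left(\frac{57 + \frac{1}{52 + 33}}{-20 + 57} - 2609\right) + 17 = \left(\frac{57 + \frac{1}{85}}{37} - 2609\right) + 17 = \left(\frac{1}{37} \cdot \frac{4846}{85} - 2609\right) + 17 = \left(\frac{4846}{3145} - 2609\right) + 17 = - \frac{8200459}{3145} + 17 = - \frac{8146994}{3145}$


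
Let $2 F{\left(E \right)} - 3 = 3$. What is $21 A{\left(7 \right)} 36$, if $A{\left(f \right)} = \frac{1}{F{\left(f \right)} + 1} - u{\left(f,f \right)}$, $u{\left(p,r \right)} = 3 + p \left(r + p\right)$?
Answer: $-76167$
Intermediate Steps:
$F{\left(E \right)} = 3$ ($F{\left(E \right)} = \frac{3}{2} + \frac{1}{2} \cdot 3 = \frac{3}{2} + \frac{3}{2} = 3$)
$u{\left(p,r \right)} = 3 + p \left(p + r\right)$
$A{\left(f \right)} = - \frac{11}{4} - 2 f^{2}$ ($A{\left(f \right)} = \frac{1}{3 + 1} - \left(3 + f^{2} + f f\right) = \frac{1}{4} - \left(3 + f^{2} + f^{2}\right) = \frac{1}{4} - \left(3 + 2 f^{2}\right) = - \frac{11}{4} - 2 f^{2}$)
$21 A{\left(7 \right)} 36 = 21 \left(- \frac{11}{4} - 2 \cdot 7^{2}\right) 36 = 21 \left(- \frac{11}{4} - 98\right) 36 = 21 \left(- \frac{403}{4}\right) 36 = \left(- \frac{8463}{4}\right) 36 = -76167$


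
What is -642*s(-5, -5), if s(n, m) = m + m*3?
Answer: 12840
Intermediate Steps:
s(n, m) = 4*m (s(n, m) = m + 3*m = 4*m)
-642*s(-5, -5) = -2568*(-5) = -642*(-20) = 12840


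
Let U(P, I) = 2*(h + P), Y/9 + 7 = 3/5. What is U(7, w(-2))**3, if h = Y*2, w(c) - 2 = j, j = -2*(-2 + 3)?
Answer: -1266723368/125 ≈ -1.0134e+7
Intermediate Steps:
Y = -288/5 (Y = -63 + 9*(3/5) = -63 + 27/5 = -288/5 ≈ -57.600)
j = -2 (j = -2*1 = -2)
w(c) = 0 (w(c) = 2 - 2 = 0)
h = -576/5 (h = -288/5*2 = -576/5 ≈ -115.20)
U(P, I) = -1152/5 + 2*P (U(P, I) = 2*(-576/5 + P) = -1152/5 + 2*P)
U(7, w(-2))**3 = (-1152/5 + 2*7)**3 = (-1152/5 + 14)**3 = (-1082/5)**3 = -1266723368/125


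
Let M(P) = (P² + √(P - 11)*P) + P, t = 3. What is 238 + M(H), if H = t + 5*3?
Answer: 580 + 18*√7 ≈ 627.62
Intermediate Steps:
H = 18 (H = 3 + 5*3 = 3 + 15 = 18)
M(P) = P + P² + P*√(-11 + P) (M(P) = (P² + √(-11 + P)*P) + P = (P² + P*√(-11 + P)) + P = P + P² + P*√(-11 + P))
238 + M(H) = 238 + 18*(1 + 18 + √(-11 + 18)) = 238 + 18*(1 + 18 + √7) = 238 + 18*(19 + √7) = 238 + (342 + 18*√7) = 580 + 18*√7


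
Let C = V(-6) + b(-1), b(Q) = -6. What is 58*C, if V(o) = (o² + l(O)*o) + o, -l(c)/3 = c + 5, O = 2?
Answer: 8700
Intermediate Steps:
l(c) = -15 - 3*c (l(c) = -3*(c + 5) = -3*(5 + c) = -15 - 3*c)
V(o) = o² - 20*o (V(o) = (o² + (-15 - 3*2)*o) + o = (o² + (-15 - 6)*o) + o = (o² - 21*o) + o = o² - 20*o)
C = 150 (C = -6*(-20 - 6) - 6 = -6*(-26) - 6 = 156 - 6 = 150)
58*C = 58*150 = 8700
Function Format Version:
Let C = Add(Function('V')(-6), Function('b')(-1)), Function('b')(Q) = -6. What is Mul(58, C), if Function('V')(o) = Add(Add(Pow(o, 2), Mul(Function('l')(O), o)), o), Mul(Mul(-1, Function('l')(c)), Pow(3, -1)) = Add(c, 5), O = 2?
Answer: 8700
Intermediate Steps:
Function('l')(c) = Add(-15, Mul(-3, c)) (Function('l')(c) = Mul(-3, Add(c, 5)) = Mul(-3, Add(5, c)) = Add(-15, Mul(-3, c)))
Function('V')(o) = Add(Pow(o, 2), Mul(-20, o)) (Function('V')(o) = Add(Add(Pow(o, 2), Mul(Add(-15, Mul(-3, 2)), o)), o) = Add(Add(Pow(o, 2), Mul(Add(-15, -6), o)), o) = Add(Add(Pow(o, 2), Mul(-21, o)), o) = Add(Pow(o, 2), Mul(-20, o)))
C = 150 (C = Add(Mul(-6, Add(-20, -6)), -6) = Add(Mul(-6, -26), -6) = Add(156, -6) = 150)
Mul(58, C) = Mul(58, 150) = 8700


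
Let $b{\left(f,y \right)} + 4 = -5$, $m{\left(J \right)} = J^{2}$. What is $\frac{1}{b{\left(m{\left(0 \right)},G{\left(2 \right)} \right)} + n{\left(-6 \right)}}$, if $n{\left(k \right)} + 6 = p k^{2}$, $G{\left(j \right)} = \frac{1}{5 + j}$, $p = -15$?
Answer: $- \frac{1}{555} \approx -0.0018018$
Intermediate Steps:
$b{\left(f,y \right)} = -9$ ($b{\left(f,y \right)} = -4 - 5 = -9$)
$n{\left(k \right)} = -6 - 15 k^{2}$
$\frac{1}{b{\left(m{\left(0 \right)},G{\left(2 \right)} \right)} + n{\left(-6 \right)}} = \frac{1}{-9 - \left(6 + 15 \left(-6\right)^{2}\right)} = \frac{1}{-9 - 546} = \frac{1}{-555} = - \frac{1}{555}$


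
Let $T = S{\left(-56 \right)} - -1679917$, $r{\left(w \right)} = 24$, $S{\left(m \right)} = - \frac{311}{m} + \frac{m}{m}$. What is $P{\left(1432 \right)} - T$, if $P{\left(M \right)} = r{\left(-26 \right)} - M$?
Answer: $- \frac{94154567}{56} \approx -1.6813 \cdot 10^{6}$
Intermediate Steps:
$S{\left(m \right)} = 1 - \frac{311}{m}$ ($S{\left(m \right)} = - \frac{311}{m} + 1 = 1 - \frac{311}{m}$)
$T = \frac{94075719}{56}$ ($T = \frac{-311 - 56}{-56} - -1679917 = \left(- \frac{1}{56}\right) \left(-367\right) + 1679917 = \frac{367}{56} + 1679917 = \frac{94075719}{56} \approx 1.6799 \cdot 10^{6}$)
$P{\left(M \right)} = 24 - M$
$P{\left(1432 \right)} - T = \left(24 - 1432\right) - \frac{94075719}{56} = -1408 - \frac{94075719}{56} = - \frac{94154567}{56}$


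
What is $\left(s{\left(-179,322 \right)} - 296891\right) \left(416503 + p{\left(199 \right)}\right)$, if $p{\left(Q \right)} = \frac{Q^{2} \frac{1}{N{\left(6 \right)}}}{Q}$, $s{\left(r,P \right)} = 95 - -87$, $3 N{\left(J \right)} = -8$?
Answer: $- \frac{988464373743}{8} \approx -1.2356 \cdot 10^{11}$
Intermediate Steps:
$N{\left(J \right)} = - \frac{8}{3}$ ($N{\left(J \right)} = \frac{1}{3} \left(-8\right) = - \frac{8}{3}$)
$s{\left(r,P \right)} = 182$ ($s{\left(r,P \right)} = 95 + 87 = 182$)
$p{\left(Q \right)} = - \frac{3 Q}{8}$ ($p{\left(Q \right)} = \frac{Q^{2} \frac{1}{- \frac{8}{3}}}{Q} = \frac{Q^{2} \left(- \frac{3}{8}\right)}{Q} = \frac{\left(- \frac{3}{8}\right) Q^{2}}{Q} = - \frac{3 Q}{8}$)
$\left(s{\left(-179,322 \right)} - 296891\right) \left(416503 + p{\left(199 \right)}\right) = \left(182 - 296891\right) \left(416503 - \frac{597}{8}\right) = - 296709 \left(416503 - \frac{597}{8}\right) = \left(-296709\right) \frac{3331427}{8} = - \frac{988464373743}{8}$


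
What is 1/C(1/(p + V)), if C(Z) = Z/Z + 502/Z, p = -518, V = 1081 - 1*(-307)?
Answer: 1/436741 ≈ 2.2897e-6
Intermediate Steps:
V = 1388 (V = 1081 + 307 = 1388)
C(Z) = 1 + 502/Z
1/C(1/(p + V)) = 1/((502 + 1/(-518 + 1388))/(1/(-518 + 1388))) = 1/((502 + 1/870)/(1/870)) = 1/(870*(436741/870)) = 1/436741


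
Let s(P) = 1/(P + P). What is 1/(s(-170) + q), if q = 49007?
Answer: 340/16662379 ≈ 2.0405e-5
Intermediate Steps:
s(P) = 1/(2*P)
1/(s(-170) + q) = 1/((½)/(-170) + 49007) = 1/((½)*(-1/170) + 49007) = 1/(-1/340 + 49007) = 1/(16662379/340) = 340/16662379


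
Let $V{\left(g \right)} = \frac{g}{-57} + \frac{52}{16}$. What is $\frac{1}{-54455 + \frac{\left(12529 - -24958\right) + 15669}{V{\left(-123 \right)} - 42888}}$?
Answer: $- \frac{3259077}{177477077891} \approx -1.8363 \cdot 10^{-5}$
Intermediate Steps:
$V{\left(g \right)} = \frac{13}{4} - \frac{g}{57}$ ($V{\left(g \right)} = g \left(- \frac{1}{57}\right) + 52 \cdot \frac{1}{16} = - \frac{g}{57} + \frac{13}{4} = \frac{13}{4} - \frac{g}{57}$)
$\frac{1}{-54455 + \frac{\left(12529 - -24958\right) + 15669}{V{\left(-123 \right)} - 42888}} = \frac{1}{-54455 + \frac{\left(12529 - -24958\right) + 15669}{\left(\frac{13}{4} - - \frac{41}{19}\right) - 42888}} = \frac{1}{-54455 + \frac{\left(12529 + 24958\right) + 15669}{\left(\frac{13}{4} + \frac{41}{19}\right) - 42888}} = \frac{1}{-54455 + \frac{37487 + 15669}{\frac{411}{76} - 42888}} = \frac{1}{-54455 + \frac{53156}{- \frac{3259077}{76}}} = \frac{1}{-54455 + 53156 \left(- \frac{76}{3259077}\right)} = \frac{1}{-54455 - \frac{4039856}{3259077}} = \frac{1}{- \frac{177477077891}{3259077}} = - \frac{3259077}{177477077891}$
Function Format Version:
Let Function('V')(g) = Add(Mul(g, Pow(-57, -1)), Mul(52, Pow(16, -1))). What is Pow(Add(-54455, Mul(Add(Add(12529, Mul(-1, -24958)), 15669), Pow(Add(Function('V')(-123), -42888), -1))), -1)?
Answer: Rational(-3259077, 177477077891) ≈ -1.8363e-5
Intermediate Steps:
Function('V')(g) = Add(Rational(13, 4), Mul(Rational(-1, 57), g)) (Function('V')(g) = Add(Mul(g, Rational(-1, 57)), Mul(52, Rational(1, 16))) = Add(Mul(Rational(-1, 57), g), Rational(13, 4)) = Add(Rational(13, 4), Mul(Rational(-1, 57), g)))
Pow(Add(-54455, Mul(Add(Add(12529, Mul(-1, -24958)), 15669), Pow(Add(Function('V')(-123), -42888), -1))), -1) = Pow(Add(-54455, Mul(Add(Add(12529, Mul(-1, -24958)), 15669), Pow(Add(Add(Rational(13, 4), Mul(Rational(-1, 57), -123)), -42888), -1))), -1) = Pow(Add(-54455, Mul(Add(Add(12529, 24958), 15669), Pow(Add(Add(Rational(13, 4), Rational(41, 19)), -42888), -1))), -1) = Pow(Add(-54455, Mul(Add(37487, 15669), Pow(Add(Rational(411, 76), -42888), -1))), -1) = Pow(Add(-54455, Mul(53156, Pow(Rational(-3259077, 76), -1))), -1) = Pow(Add(-54455, Mul(53156, Rational(-76, 3259077))), -1) = Pow(Add(-54455, Rational(-4039856, 3259077)), -1) = Pow(Rational(-177477077891, 3259077), -1) = Rational(-3259077, 177477077891)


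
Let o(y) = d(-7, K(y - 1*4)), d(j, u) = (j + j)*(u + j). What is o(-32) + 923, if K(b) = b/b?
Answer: 1007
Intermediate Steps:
K(b) = 1
d(j, u) = 2*j*(j + u) (d(j, u) = (2*j)*(j + u) = 2*j*(j + u))
o(y) = 84 (o(y) = 2*(-7)*(-7 + 1) = 2*(-7)*(-6) = 84)
o(-32) + 923 = 84 + 923 = 1007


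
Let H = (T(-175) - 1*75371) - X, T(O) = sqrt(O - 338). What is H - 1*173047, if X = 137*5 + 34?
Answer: -249137 + 3*I*sqrt(57) ≈ -2.4914e+5 + 22.65*I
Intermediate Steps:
T(O) = sqrt(-338 + O)
X = 719 (X = 685 + 34 = 719)
H = -76090 + 3*I*sqrt(57) (H = (sqrt(-338 - 175) - 1*75371) - 1*719 = (sqrt(-513) - 75371) - 719 = (3*I*sqrt(57) - 75371) - 719 = (-75371 + 3*I*sqrt(57)) - 719 = -76090 + 3*I*sqrt(57) ≈ -76090.0 + 22.65*I)
H - 1*173047 = (-76090 + 3*I*sqrt(57)) - 1*173047 = (-76090 + 3*I*sqrt(57)) - 173047 = -249137 + 3*I*sqrt(57)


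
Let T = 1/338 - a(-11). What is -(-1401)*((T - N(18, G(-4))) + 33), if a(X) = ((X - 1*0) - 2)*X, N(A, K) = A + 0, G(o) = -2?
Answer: -60611463/338 ≈ -1.7932e+5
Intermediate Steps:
N(A, K) = A
a(X) = X*(-2 + X) (a(X) = ((X + 0) - 2)*X = (X - 2)*X = (-2 + X)*X = X*(-2 + X))
T = -48333/338 (T = 1/338 - (-11)*(-2 - 11) = 1/338 - (-11)*(-13) = 1/338 - 1*143 = 1/338 - 143 = -48333/338 ≈ -143.00)
-(-1401)*((T - N(18, G(-4))) + 33) = -(-1401)*((-48333/338 - 1*18) + 33) = -(-1401)*((-48333/338 - 18) + 33) = -(-1401)*(-54417/338 + 33) = -(-1401)*(-43263)/338 = -1*60611463/338 = -60611463/338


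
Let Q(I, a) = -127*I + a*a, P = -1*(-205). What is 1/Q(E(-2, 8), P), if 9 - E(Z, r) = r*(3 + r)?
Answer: 1/52058 ≈ 1.9209e-5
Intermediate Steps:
E(Z, r) = 9 - r*(3 + r)
P = 205
Q(I, a) = a**2 - 127*I (Q(I, a) = -127*I + a**2 = a**2 - 127*I)
1/Q(E(-2, 8), P) = 1/(205**2 - 127*(9 - 1*8**2 - 3*8)) = 1/(42025 - 127*(9 - 1*64 - 24)) = 1/(42025 - 127*(9 - 64 - 24)) = 1/(42025 - 127*(-79)) = 1/(42025 + 10033) = 1/52058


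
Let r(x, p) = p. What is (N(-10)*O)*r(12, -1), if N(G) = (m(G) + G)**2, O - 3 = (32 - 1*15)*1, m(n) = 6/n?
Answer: -11236/5 ≈ -2247.2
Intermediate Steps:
O = 20 (O = 3 + (32 - 1*15)*1 = 3 + (32 - 15)*1 = 3 + 17*1 = 3 + 17 = 20)
N(G) = (G + 6/G)**2 (N(G) = (6/G + G)**2 = (G + 6/G)**2)
(N(-10)*O)*r(12, -1) = (((6 + (-10)**2)**2/(-10)**2)*20)*(-1) = (((6 + 100)**2/100)*20)*(-1) = (((1/100)*106**2)*20)*(-1) = (((1/100)*11236)*20)*(-1) = ((2809/25)*20)*(-1) = (11236/5)*(-1) = -11236/5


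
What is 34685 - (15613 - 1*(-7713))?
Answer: 11359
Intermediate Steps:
34685 - (15613 - 1*(-7713)) = 34685 - (15613 + 7713) = 34685 - 1*23326 = 34685 - 23326 = 11359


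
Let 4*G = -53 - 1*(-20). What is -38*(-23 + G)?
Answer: 2375/2 ≈ 1187.5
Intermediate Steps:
G = -33/4 (G = (-53 - 1*(-20))/4 = (-53 + 20)/4 = (1/4)*(-33) = -33/4 ≈ -8.2500)
-38*(-23 + G) = -38*(-23 - 33/4) = -38*(-125/4) = 2375/2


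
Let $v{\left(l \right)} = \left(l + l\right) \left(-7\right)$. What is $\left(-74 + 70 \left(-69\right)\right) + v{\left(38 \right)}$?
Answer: $-5436$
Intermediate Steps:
$v{\left(l \right)} = - 14 l$ ($v{\left(l \right)} = 2 l \left(-7\right) = - 14 l$)
$\left(-74 + 70 \left(-69\right)\right) + v{\left(38 \right)} = \left(-74 + 70 \left(-69\right)\right) - 532 = \left(-74 - 4830\right) - 532 = -4904 - 532 = -5436$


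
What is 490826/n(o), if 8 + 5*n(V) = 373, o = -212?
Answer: 490826/73 ≈ 6723.6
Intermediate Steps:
n(V) = 73 (n(V) = -8/5 + (1/5)*373 = -8/5 + 373/5 = 73)
490826/n(o) = 490826/73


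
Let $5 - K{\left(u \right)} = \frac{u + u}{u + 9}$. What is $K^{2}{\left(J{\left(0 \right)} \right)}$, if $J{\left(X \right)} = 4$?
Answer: $\frac{3249}{169} \approx 19.225$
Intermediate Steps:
$K{\left(u \right)} = 5 - \frac{2 u}{9 + u}$ ($K{\left(u \right)} = 5 - \frac{u + u}{u + 9} = 5 - \frac{2 u}{9 + u}$)
$K^{2}{\left(J{\left(0 \right)} \right)} = \left(\frac{3 \left(15 + 4\right)}{9 + 4}\right)^{2} = \left(3 \cdot \frac{1}{13} \cdot 19\right)^{2} = \left(\frac{57}{13}\right)^{2} = \frac{3249}{169}$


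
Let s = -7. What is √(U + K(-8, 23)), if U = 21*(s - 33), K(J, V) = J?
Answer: 4*I*√53 ≈ 29.12*I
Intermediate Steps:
U = -840 (U = 21*(-7 - 33) = 21*(-40) = -840)
√(U + K(-8, 23)) = √(-840 - 8) = √(-848) = 4*I*√53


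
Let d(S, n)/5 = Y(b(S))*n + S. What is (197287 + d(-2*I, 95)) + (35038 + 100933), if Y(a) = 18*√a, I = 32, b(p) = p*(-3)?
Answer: 332938 + 68400*√3 ≈ 4.5141e+5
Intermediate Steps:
b(p) = -3*p
d(S, n) = 5*S + 90*n*√3*√(-S) (d(S, n) = 5*((18*√(-3*S))*n + S) = 5*((18*(√3*√(-S)))*n + S) = 5*((18*√3*√(-S))*n + S) = 5*(18*n*√3*√(-S) + S) = 5*(S + 18*n*√3*√(-S)) = 5*S + 90*n*√3*√(-S))
(197287 + d(-2*I, 95)) + (35038 + 100933) = (197287 + (5*(-2*32) + 90*95*√3*√(-(-2)*32))) + (35038 + 100933) = (197287 + (5*(-64) + 90*95*√3*√(-1*(-64)))) + 135971 = (197287 + (-320 + 90*95*√3*√64)) + 135971 = (197287 + (-320 + 90*95*√3*8)) + 135971 = (197287 + (-320 + 68400*√3)) + 135971 = (196967 + 68400*√3) + 135971 = 332938 + 68400*√3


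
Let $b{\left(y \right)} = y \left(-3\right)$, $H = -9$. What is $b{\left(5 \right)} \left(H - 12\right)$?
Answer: $315$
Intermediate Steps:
$b{\left(y \right)} = - 3 y$
$b{\left(5 \right)} \left(H - 12\right) = \left(-3\right) 5 \left(-9 - 12\right) = \left(-15\right) \left(-21\right) = 315$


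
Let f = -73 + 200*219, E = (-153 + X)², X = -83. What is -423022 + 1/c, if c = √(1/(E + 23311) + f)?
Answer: -423022 + 41*√162372737230/3454739090 ≈ -4.2302e+5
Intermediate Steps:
E = 55696 (E = (-153 - 83)² = (-236)² = 55696)
f = 43727 (f = -73 + 43800 = 43727)
c = √162372737230/1927 (c = √(1/(55696 + 23311) + 43727) = √(1/79007 + 43727) = √(3454739090/79007) = √162372737230/1927 ≈ 209.11)
-423022 + 1/c = -423022 + 1/(√162372737230/1927) = -423022 + 41*√162372737230/3454739090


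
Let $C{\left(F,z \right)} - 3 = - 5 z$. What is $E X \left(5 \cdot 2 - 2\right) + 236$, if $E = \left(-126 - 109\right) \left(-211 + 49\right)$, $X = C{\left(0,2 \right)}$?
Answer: $-2131684$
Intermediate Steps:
$C{\left(F,z \right)} = 3 - 5 z$
$X = -7$ ($X = 3 - 10 = -7$)
$E = 38070$ ($E = \left(-235\right) \left(-162\right) = 38070$)
$E X \left(5 \cdot 2 - 2\right) + 236 = 38070 \left(- 7 \left(5 \cdot 2 - 2\right)\right) + 236 = 38070 \left(- 7 \left(10 - 2\right)\right) + 236 = 38070 \left(\left(-7\right) 8\right) + 236 = 38070 \left(-56\right) + 236 = -2131920 + 236 = -2131684$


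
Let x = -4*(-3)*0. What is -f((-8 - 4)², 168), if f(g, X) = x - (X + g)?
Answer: 312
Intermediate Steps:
x = 0 (x = 12*0 = 0)
f(g, X) = -X - g (f(g, X) = 0 - (X + g) = 0 + (-X - g) = -X - g)
-f((-8 - 4)², 168) = -(-1*168 - (-8 - 4)²) = -(-168 - 1*(-12)²) = -(-168 - 1*144) = -(-168 - 144) = -1*(-312) = 312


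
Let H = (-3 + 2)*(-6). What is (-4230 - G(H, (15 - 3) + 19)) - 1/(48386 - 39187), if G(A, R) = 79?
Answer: -39638492/9199 ≈ -4309.0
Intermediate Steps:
H = 6 (H = -1*(-6) = 6)
(-4230 - G(H, (15 - 3) + 19)) - 1/(48386 - 39187) = (-4230 - 1*79) - 1/(48386 - 39187) = (-4230 - 79) - 1/9199 = -4309 - 1*1/9199 = -4309 - 1/9199 = -39638492/9199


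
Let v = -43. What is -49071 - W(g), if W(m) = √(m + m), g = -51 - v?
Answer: -49071 - 4*I ≈ -49071.0 - 4.0*I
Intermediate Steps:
g = -8 (g = -51 - 1*(-43) = -51 + 43 = -8)
W(m) = √2*√m (W(m) = √(2*m) = √2*√m)
-49071 - W(g) = -49071 - √2*√(-8) = -49071 - √2*2*I*√2 = -49071 - 4*I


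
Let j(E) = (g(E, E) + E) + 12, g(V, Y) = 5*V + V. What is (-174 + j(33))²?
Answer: 4761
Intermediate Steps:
g(V, Y) = 6*V
j(E) = 12 + 7*E (j(E) = (6*E + E) + 12 = 7*E + 12 = 12 + 7*E)
(-174 + j(33))² = (-174 + (12 + 7*33))² = (-174 + (12 + 231))² = (-174 + 243)² = 69² = 4761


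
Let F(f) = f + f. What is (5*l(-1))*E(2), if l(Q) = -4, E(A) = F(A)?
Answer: -80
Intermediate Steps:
F(f) = 2*f
E(A) = 2*A
(5*l(-1))*E(2) = (5*(-4))*(2*2) = -20*4 = -80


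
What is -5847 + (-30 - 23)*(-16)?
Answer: -4999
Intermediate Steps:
-5847 + (-30 - 23)*(-16) = -5847 - 53*(-16) = -5847 + 848 = -4999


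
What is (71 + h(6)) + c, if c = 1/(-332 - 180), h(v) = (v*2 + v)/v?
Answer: 37887/512 ≈ 73.998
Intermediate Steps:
h(v) = 3 (h(v) = (2*v + v)/v = (3*v)/v = 3)
c = -1/512 (c = 1/(-512) = -1/512 ≈ -0.0019531)
(71 + h(6)) + c = (71 + 3) - 1/512 = 74 - 1/512 = 37887/512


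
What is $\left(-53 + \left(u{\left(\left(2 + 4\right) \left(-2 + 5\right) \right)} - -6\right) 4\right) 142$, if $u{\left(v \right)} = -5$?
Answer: $-6958$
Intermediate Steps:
$\left(-53 + \left(u{\left(\left(2 + 4\right) \left(-2 + 5\right) \right)} - -6\right) 4\right) 142 = \left(-53 + \left(-5 - -6\right) 4\right) 142 = \left(-53 + \left(-5 + 6\right) 4\right) 142 = \left(-53 + 1 \cdot 4\right) 142 = \left(-53 + 4\right) 142 = \left(-49\right) 142 = -6958$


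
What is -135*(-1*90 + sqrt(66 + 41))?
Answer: 12150 - 135*sqrt(107) ≈ 10754.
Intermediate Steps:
-135*(-1*90 + sqrt(66 + 41)) = -135*(-90 + sqrt(107)) = 12150 - 135*sqrt(107)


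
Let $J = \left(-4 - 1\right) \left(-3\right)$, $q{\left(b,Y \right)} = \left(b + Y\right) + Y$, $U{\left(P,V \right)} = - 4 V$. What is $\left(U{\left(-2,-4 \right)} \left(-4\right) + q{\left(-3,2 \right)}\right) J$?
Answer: $-945$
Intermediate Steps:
$q{\left(b,Y \right)} = b + 2 Y$ ($q{\left(b,Y \right)} = \left(Y + b\right) + Y = b + 2 Y$)
$J = 15$ ($J = \left(-5\right) \left(-3\right) = 15$)
$\left(U{\left(-2,-4 \right)} \left(-4\right) + q{\left(-3,2 \right)}\right) J = \left(\left(-4\right) \left(-4\right) \left(-4\right) + \left(-3 + 2 \cdot 2\right)\right) 15 = \left(16 \left(-4\right) + \left(-3 + 4\right)\right) 15 = \left(-64 + 1\right) 15 = \left(-63\right) 15 = -945$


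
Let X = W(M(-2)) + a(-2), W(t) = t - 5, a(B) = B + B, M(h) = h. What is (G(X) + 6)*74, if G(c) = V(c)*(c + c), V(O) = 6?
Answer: -9324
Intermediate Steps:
a(B) = 2*B
W(t) = -5 + t
X = -11 (X = (-5 - 2) + 2*(-2) = -7 - 4 = -11)
G(c) = 12*c (G(c) = 6*(c + c) = 6*(2*c) = 12*c)
(G(X) + 6)*74 = (12*(-11) + 6)*74 = (-132 + 6)*74 = -126*74 = -9324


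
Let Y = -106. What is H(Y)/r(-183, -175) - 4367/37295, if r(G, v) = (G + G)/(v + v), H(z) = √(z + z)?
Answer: -4367/37295 + 350*I*√53/183 ≈ -0.11709 + 13.924*I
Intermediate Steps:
H(z) = √2*√z (H(z) = √(2*z) = √2*√z)
r(G, v) = G/v (r(G, v) = (2*G)/((2*v)) = (2*G)*(1/(2*v)) = G/v)
H(Y)/r(-183, -175) - 4367/37295 = (√2*√(-106))/((-183/(-175))) - 4367/37295 = (√2*(I*√106))/((-183*(-1/175))) - 4367*1/37295 = (2*I*√53)/(183/175) - 4367/37295 = (2*I*√53)*(175/183) - 4367/37295 = 350*I*√53/183 - 4367/37295 = -4367/37295 + 350*I*√53/183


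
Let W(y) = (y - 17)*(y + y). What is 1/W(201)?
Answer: 1/73968 ≈ 1.3519e-5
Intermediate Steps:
W(y) = 2*y*(-17 + y) (W(y) = (-17 + y)*(2*y) = 2*y*(-17 + y))
1/W(201) = 1/(2*201*(-17 + 201)) = 1/(2*201*184) = 1/73968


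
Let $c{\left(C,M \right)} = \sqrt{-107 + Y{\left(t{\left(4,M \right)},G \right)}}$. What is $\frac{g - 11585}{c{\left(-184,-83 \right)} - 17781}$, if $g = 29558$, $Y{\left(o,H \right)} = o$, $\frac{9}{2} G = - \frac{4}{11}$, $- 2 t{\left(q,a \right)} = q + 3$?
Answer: $- \frac{639155826}{632328143} - \frac{17973 i \sqrt{442}}{632328143} \approx -1.0108 - 0.00059757 i$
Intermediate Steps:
$t{\left(q,a \right)} = - \frac{3}{2} - \frac{q}{2}$ ($t{\left(q,a \right)} = - \frac{q + 3}{2} = - \frac{3 + q}{2} = - \frac{3}{2} - \frac{q}{2}$)
$G = - \frac{8}{99}$ ($G = \frac{2 \left(- \frac{4}{11}\right)}{9} = \frac{2 \left(\left(-4\right) \frac{1}{11}\right)}{9} = \frac{2}{9} \left(- \frac{4}{11}\right) = - \frac{8}{99} \approx -0.080808$)
$c{\left(C,M \right)} = \frac{i \sqrt{442}}{2}$ ($c{\left(C,M \right)} = \sqrt{-107 - \frac{7}{2}} = \sqrt{- \frac{221}{2}} = \frac{i \sqrt{442}}{2}$)
$\frac{g - 11585}{c{\left(-184,-83 \right)} - 17781} = \frac{29558 - 11585}{\frac{i \sqrt{442}}{2} - 17781} = \frac{17973}{-17781 + \frac{i \sqrt{442}}{2}}$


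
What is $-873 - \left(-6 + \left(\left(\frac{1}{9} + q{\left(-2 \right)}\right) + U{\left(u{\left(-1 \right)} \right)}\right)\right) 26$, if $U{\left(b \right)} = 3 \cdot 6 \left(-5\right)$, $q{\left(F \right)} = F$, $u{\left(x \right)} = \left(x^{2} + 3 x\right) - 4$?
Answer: $\frac{15049}{9} \approx 1672.1$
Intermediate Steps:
$u{\left(x \right)} = -4 + x^{2} + 3 x$
$U{\left(b \right)} = -90$ ($U{\left(b \right)} = 18 \left(-5\right) = -90$)
$-873 - \left(-6 + \left(\left(\frac{1}{9} + q{\left(-2 \right)}\right) + U{\left(u{\left(-1 \right)} \right)}\right)\right) 26 = -873 - \left(-6 - \left(92 - \frac{1}{9}\right)\right) 26 = -873 - \left(-6 + \left(\left(\frac{1}{9} - 2\right) - 90\right)\right) 26 = -873 - \left(-6 - \frac{827}{9}\right) 26 = -873 - \left(- \frac{881}{9}\right) 26 = -873 - - \frac{22906}{9} = -873 + \frac{22906}{9} = \frac{15049}{9}$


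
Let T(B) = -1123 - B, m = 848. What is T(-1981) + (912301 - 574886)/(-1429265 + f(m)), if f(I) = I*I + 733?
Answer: 608351809/709428 ≈ 857.52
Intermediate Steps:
f(I) = 733 + I**2 (f(I) = I**2 + 733 = 733 + I**2)
T(-1981) + (912301 - 574886)/(-1429265 + f(m)) = (-1123 - 1*(-1981)) + (912301 - 574886)/(-1429265 + (733 + 848**2)) = (-1123 + 1981) + 337415/(-1429265 + (733 + 719104)) = 858 + 337415/(-1429265 + 719837) = 858 + 337415/(-709428) = 858 + 337415*(-1/709428) = 858 - 337415/709428 = 608351809/709428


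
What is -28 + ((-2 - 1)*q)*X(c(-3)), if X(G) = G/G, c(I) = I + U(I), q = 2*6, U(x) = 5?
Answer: -64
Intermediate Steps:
q = 12
c(I) = 5 + I (c(I) = I + 5 = 5 + I)
X(G) = 1
-28 + ((-2 - 1)*q)*X(c(-3)) = -28 + ((-2 - 1)*12)*1 = -28 - 3*12*1 = -28 - 36*1 = -28 - 36 = -64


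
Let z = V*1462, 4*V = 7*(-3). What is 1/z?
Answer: -2/15351 ≈ -0.00013028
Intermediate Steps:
V = -21/4 (V = (7*(-3))/4 = (1/4)*(-21) = -21/4 ≈ -5.2500)
z = -15351/2 (z = -21/4*1462 = -15351/2 ≈ -7675.5)
1/z = 1/(-15351/2) = -2/15351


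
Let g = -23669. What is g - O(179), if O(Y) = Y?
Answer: -23848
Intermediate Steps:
g - O(179) = -23669 - 1*179 = -23669 - 179 = -23848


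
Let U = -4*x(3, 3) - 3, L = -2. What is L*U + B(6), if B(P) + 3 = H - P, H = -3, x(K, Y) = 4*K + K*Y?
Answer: 162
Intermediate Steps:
U = -87 (U = -12*(4 + 3) - 3 = -12*7 - 3 = -4*21 - 3 = -84 - 3 = -87)
B(P) = -6 - P (B(P) = -3 + (-3 - P) = -6 - P)
L*U + B(6) = -2*(-87) + (-6 - 1*6) = 174 + (-6 - 6) = 174 - 12 = 162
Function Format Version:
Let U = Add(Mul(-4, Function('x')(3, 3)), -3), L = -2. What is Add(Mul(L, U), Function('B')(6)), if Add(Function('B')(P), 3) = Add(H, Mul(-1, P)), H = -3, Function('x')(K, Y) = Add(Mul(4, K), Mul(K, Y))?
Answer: 162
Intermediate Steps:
U = -87 (U = Add(Mul(-4, Mul(3, Add(4, 3))), -3) = Add(Mul(-4, Mul(3, 7)), -3) = Add(Mul(-4, 21), -3) = Add(-84, -3) = -87)
Function('B')(P) = Add(-6, Mul(-1, P)) (Function('B')(P) = Add(-3, Add(-3, Mul(-1, P))) = Add(-6, Mul(-1, P)))
Add(Mul(L, U), Function('B')(6)) = Add(Mul(-2, -87), Add(-6, Mul(-1, 6))) = Add(174, Add(-6, -6)) = Add(174, -12) = 162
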